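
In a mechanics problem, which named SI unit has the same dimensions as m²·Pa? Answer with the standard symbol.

Pa = N/m² (pressure = force per area),
    = kg·m⁻¹·s⁻².
Combining: m²·Pa = m² · (kg·m⁻¹·s⁻²) = kg·m·s⁻².
kg·m·s⁻² is the base-SI form of the newton.

N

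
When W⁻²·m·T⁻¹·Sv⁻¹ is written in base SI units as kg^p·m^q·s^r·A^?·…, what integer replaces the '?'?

1

W = kg·m²·s⁻³.
So W⁻² = kg⁻²·m⁻⁴·s⁶.
T = kg·s⁻²·A⁻¹.
So T⁻¹ = kg⁻¹·s²·A.
Sv = m²·s⁻².
So Sv⁻¹ = m⁻²·s².
Combining: W⁻²·m·T⁻¹·Sv⁻¹ = (kg⁻²·m⁻⁴·s⁶) · m · (kg⁻¹·s²·A) · (m⁻²·s²) = kg⁻³·m⁻⁵·s¹⁰·A.
The exponent of A is 1.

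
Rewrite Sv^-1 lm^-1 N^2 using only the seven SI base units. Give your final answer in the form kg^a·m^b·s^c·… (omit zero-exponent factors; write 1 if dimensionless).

Sv = m²·s⁻².
So Sv⁻¹ = m⁻²·s².
lm = cd.
So lm⁻¹ = cd⁻¹.
N = kg·m·s⁻².
So N² = kg²·m²·s⁻⁴.
Combining: Sv⁻¹·lm⁻¹·N² = (m⁻²·s²) · cd⁻¹ · (kg²·m²·s⁻⁴) = kg²·s⁻²·cd⁻¹.

kg²·s⁻²·cd⁻¹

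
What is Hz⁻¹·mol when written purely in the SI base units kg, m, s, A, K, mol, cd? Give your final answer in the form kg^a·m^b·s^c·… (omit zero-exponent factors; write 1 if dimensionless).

Hz = s⁻¹.
So Hz⁻¹ = s.
Combining: Hz⁻¹·mol = s · mol = s·mol.

s·mol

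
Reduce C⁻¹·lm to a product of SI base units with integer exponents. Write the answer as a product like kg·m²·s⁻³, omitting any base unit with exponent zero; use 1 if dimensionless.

C = s·A.
So C⁻¹ = s⁻¹·A⁻¹.
lm = cd.
Combining: C⁻¹·lm = (s⁻¹·A⁻¹) · cd = s⁻¹·A⁻¹·cd.

s⁻¹·A⁻¹·cd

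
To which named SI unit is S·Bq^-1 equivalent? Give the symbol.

F

S = kg⁻¹·m⁻²·s³·A².
Bq = s⁻¹.
So Bq⁻¹ = s.
Combining: S·Bq⁻¹ = (kg⁻¹·m⁻²·s³·A²) · s = kg⁻¹·m⁻²·s⁴·A².
kg⁻¹·m⁻²·s⁴·A² is the base-SI form of the farad.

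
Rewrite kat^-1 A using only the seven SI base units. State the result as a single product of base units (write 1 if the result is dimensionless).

kat = mol/s = s⁻¹·mol (catalytic activity).
So kat⁻¹ = s·mol⁻¹.
Combining: kat⁻¹·A = (s·mol⁻¹) · A = s·A·mol⁻¹.

s·A·mol⁻¹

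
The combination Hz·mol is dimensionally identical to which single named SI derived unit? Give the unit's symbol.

kat

Hz = 1/s = s⁻¹ (frequency is cycles per second).
Combining: Hz·mol = s⁻¹ · mol = s⁻¹·mol.
s⁻¹·mol is the base-SI form of the katal.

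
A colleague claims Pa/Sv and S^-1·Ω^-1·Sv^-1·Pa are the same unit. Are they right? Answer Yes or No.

Yes

Left side:
  Sv = m²·s⁻².
  So Sv⁻¹ = m⁻²·s².
  Pa = kg·m⁻¹·s⁻².
  Combining: Sv⁻¹·Pa = (m⁻²·s²) · (kg·m⁻¹·s⁻²) = kg·m⁻³.
Right side:
  S = kg⁻¹·m⁻²·s³·A².
  So S⁻¹ = kg·m²·s⁻³·A⁻².
  Ω = kg·m²·s⁻³·A⁻².
  So Ω⁻¹ = kg⁻¹·m⁻²·s³·A².
  Sv = m²·s⁻².
  So Sv⁻¹ = m⁻²·s².
  Pa = kg·m⁻¹·s⁻².
  Combining: S⁻¹·Ω⁻¹·Sv⁻¹·Pa = (kg·m²·s⁻³·A⁻²) · (kg⁻¹·m⁻²·s³·A²) · (m⁻²·s²) · (kg·m⁻¹·s⁻²) = kg·m⁻³.
Both reduce to kg·m⁻³.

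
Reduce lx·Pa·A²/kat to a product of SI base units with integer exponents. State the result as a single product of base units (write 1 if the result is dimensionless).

kg·m⁻³·s⁻¹·A²·mol⁻¹·cd

lx = lm/m² (illuminance = luminous flux per area),
    = m⁻²·cd.
Pa = N/m² (pressure = force per area),
    = kg·m⁻¹·s⁻².
kat = mol/s = s⁻¹·mol (catalytic activity).
So kat⁻¹ = s·mol⁻¹.
Combining: lx·Pa·kat⁻¹·A² = (m⁻²·cd) · (kg·m⁻¹·s⁻²) · (s·mol⁻¹) · A² = kg·m⁻³·s⁻¹·A²·mol⁻¹·cd.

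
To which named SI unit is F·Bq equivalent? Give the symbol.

S

F = C/V (capacitance = charge per voltage),
    = A·s/(kg·m²·s⁻³·A⁻¹) (substituting C and V),
    = kg⁻¹·m⁻²·s⁴·A².
Bq = 1/s = s⁻¹ (activity is decays per second).
Combining: F·Bq = (kg⁻¹·m⁻²·s⁴·A²) · s⁻¹ = kg⁻¹·m⁻²·s³·A².
kg⁻¹·m⁻²·s³·A² is the base-SI form of the siemens.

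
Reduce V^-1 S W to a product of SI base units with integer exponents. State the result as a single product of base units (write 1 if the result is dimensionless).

kg⁻¹·m⁻²·s³·A³

V = W/A (potential = power per current),
    = kg·m²·s⁻³·A⁻¹.
So V⁻¹ = kg⁻¹·m⁻²·s³·A.
S = 1/Ω (conductance is reciprocal resistance),
    = kg⁻¹·m⁻²·s³·A².
W = J/s (power = energy per time),
    = kg·m²·s⁻³.
Combining: V⁻¹·S·W = (kg⁻¹·m⁻²·s³·A) · (kg⁻¹·m⁻²·s³·A²) · (kg·m²·s⁻³) = kg⁻¹·m⁻²·s³·A³.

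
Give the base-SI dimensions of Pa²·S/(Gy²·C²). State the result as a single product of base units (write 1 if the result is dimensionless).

kg·m⁻⁸·s

Pa = kg·m⁻¹·s⁻².
So Pa² = kg²·m⁻²·s⁻⁴.
Gy = m²·s⁻².
So Gy⁻² = m⁻⁴·s⁴.
C = s·A.
So C⁻² = s⁻²·A⁻².
S = kg⁻¹·m⁻²·s³·A².
Combining: Pa²·Gy⁻²·C⁻²·S = (kg²·m⁻²·s⁻⁴) · (m⁻⁴·s⁴) · (s⁻²·A⁻²) · (kg⁻¹·m⁻²·s³·A²) = kg·m⁻⁸·s.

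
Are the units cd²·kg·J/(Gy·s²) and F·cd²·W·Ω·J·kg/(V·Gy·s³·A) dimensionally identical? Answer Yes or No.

Yes

Left side:
  Gy = J/kg (absorbed dose = energy per mass),
      = m²·s⁻².
  So Gy⁻¹ = m⁻²·s².
  J = N·m (work = force × distance),
      = kg·m²·s⁻².
  Combining: Gy⁻¹·cd²·s⁻²·kg·J = (m⁻²·s²) · cd² · s⁻² · kg · (kg·m²·s⁻²) = kg²·s⁻²·cd².
Right side:
  V = kg·m²·s⁻³·A⁻¹.
  So V⁻¹ = kg⁻¹·m⁻²·s³·A.
  F = kg⁻¹·m⁻²·s⁴·A².
  W = kg·m²·s⁻³.
  Gy = m²·s⁻².
  So Gy⁻¹ = m⁻²·s².
  Ω = kg·m²·s⁻³·A⁻².
  J = kg·m²·s⁻².
  Combining: V⁻¹·F·cd²·W·Gy⁻¹·s⁻³·Ω·J·A⁻¹·kg = (kg⁻¹·m⁻²·s³·A) · (kg⁻¹·m⁻²·s⁴·A²) · cd² · (kg·m²·s⁻³) · (m⁻²·s²) · s⁻³ · (kg·m²·s⁻³·A⁻²) · (kg·m²·s⁻²) · A⁻¹ · kg = kg²·s⁻²·cd².
Both reduce to kg²·s⁻²·cd².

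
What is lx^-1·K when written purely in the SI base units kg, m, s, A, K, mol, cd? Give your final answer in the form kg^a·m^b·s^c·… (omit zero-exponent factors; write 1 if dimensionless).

m²·K·cd⁻¹

lx = lm/m² (illuminance = luminous flux per area),
    = m⁻²·cd.
So lx⁻¹ = m²·cd⁻¹.
Combining: lx⁻¹·K = (m²·cd⁻¹) · K = m²·K·cd⁻¹.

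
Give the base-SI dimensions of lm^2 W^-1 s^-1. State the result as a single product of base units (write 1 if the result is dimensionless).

lm = cd.
So lm² = cd².
W = kg·m²·s⁻³.
So W⁻¹ = kg⁻¹·m⁻²·s³.
Combining: lm²·W⁻¹·s⁻¹ = cd² · (kg⁻¹·m⁻²·s³) · s⁻¹ = kg⁻¹·m⁻²·s²·cd².

kg⁻¹·m⁻²·s²·cd²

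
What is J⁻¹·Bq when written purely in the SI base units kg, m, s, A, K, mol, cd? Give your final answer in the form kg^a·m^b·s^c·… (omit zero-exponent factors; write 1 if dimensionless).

J = N·m (work = force × distance),
    = kg·m²·s⁻².
So J⁻¹ = kg⁻¹·m⁻²·s².
Bq = 1/s = s⁻¹ (activity is decays per second).
Combining: J⁻¹·Bq = (kg⁻¹·m⁻²·s²) · s⁻¹ = kg⁻¹·m⁻²·s.

kg⁻¹·m⁻²·s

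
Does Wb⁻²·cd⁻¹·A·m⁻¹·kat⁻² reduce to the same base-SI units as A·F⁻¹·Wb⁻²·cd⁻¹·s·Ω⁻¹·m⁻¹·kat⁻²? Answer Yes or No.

Yes

Left side:
  Wb = kg·m²·s⁻²·A⁻¹.
  So Wb⁻² = kg⁻²·m⁻⁴·s⁴·A².
  kat = s⁻¹·mol.
  So kat⁻² = s²·mol⁻².
  Combining: Wb⁻²·cd⁻¹·A·m⁻¹·kat⁻² = (kg⁻²·m⁻⁴·s⁴·A²) · cd⁻¹ · A · m⁻¹ · (s²·mol⁻²) = kg⁻²·m⁻⁵·s⁶·A³·mol⁻²·cd⁻¹.
Right side:
  F = kg⁻¹·m⁻²·s⁴·A².
  So F⁻¹ = kg·m²·s⁻⁴·A⁻².
  Wb = kg·m²·s⁻²·A⁻¹.
  So Wb⁻² = kg⁻²·m⁻⁴·s⁴·A².
  Ω = kg·m²·s⁻³·A⁻².
  So Ω⁻¹ = kg⁻¹·m⁻²·s³·A².
  kat = s⁻¹·mol.
  So kat⁻² = s²·mol⁻².
  Combining: A·F⁻¹·Wb⁻²·cd⁻¹·s·Ω⁻¹·m⁻¹·kat⁻² = A · (kg·m²·s⁻⁴·A⁻²) · (kg⁻²·m⁻⁴·s⁴·A²) · cd⁻¹ · s · (kg⁻¹·m⁻²·s³·A²) · m⁻¹ · (s²·mol⁻²) = kg⁻²·m⁻⁵·s⁶·A³·mol⁻²·cd⁻¹.
Both reduce to kg⁻²·m⁻⁵·s⁶·A³·mol⁻²·cd⁻¹.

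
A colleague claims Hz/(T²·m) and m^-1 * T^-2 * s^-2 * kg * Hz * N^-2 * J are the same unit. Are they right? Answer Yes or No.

Left side:
  Hz = s⁻¹.
  T = kg·s⁻²·A⁻¹.
  So T⁻² = kg⁻²·s⁴·A².
  Combining: Hz·T⁻²·m⁻¹ = s⁻¹ · (kg⁻²·s⁴·A²) · m⁻¹ = kg⁻²·m⁻¹·s³·A².
Right side:
  T = Wb/m² (flux density = flux per area),
      = kg·s⁻²·A⁻¹.
  So T⁻² = kg⁻²·s⁴·A².
  Hz = 1/s = s⁻¹ (frequency is cycles per second).
  N = kg·m/s² = kg·m·s⁻² (force = mass × acceleration).
  So N⁻² = kg⁻²·m⁻²·s⁴.
  J = N·m (work = force × distance),
      = kg·m²·s⁻².
  Combining: m⁻¹·T⁻²·s⁻²·kg·Hz·N⁻²·J = m⁻¹ · (kg⁻²·s⁴·A²) · s⁻² · kg · s⁻¹ · (kg⁻²·m⁻²·s⁴) · (kg·m²·s⁻²) = kg⁻²·m⁻¹·s³·A².
Both reduce to kg⁻²·m⁻¹·s³·A².

Yes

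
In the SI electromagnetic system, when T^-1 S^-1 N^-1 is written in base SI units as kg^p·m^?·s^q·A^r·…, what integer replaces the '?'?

1

T = Wb/m² (flux density = flux per area),
    = kg·s⁻²·A⁻¹.
So T⁻¹ = kg⁻¹·s²·A.
S = 1/Ω (conductance is reciprocal resistance),
    = kg⁻¹·m⁻²·s³·A².
So S⁻¹ = kg·m²·s⁻³·A⁻².
N = kg·m/s² = kg·m·s⁻² (force = mass × acceleration).
So N⁻¹ = kg⁻¹·m⁻¹·s².
Combining: T⁻¹·S⁻¹·N⁻¹ = (kg⁻¹·s²·A) · (kg·m²·s⁻³·A⁻²) · (kg⁻¹·m⁻¹·s²) = kg⁻¹·m·s·A⁻¹.
The exponent of m is 1.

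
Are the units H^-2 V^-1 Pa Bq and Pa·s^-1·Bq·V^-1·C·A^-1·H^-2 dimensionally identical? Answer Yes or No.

Left side:
  H = Wb/A (inductance = flux per current),
      = kg·m²·s⁻²·A⁻².
  So H⁻² = kg⁻²·m⁻⁴·s⁴·A⁴.
  V = W/A (potential = power per current),
      = kg·m²·s⁻³·A⁻¹.
  So V⁻¹ = kg⁻¹·m⁻²·s³·A.
  Pa = N/m² (pressure = force per area),
      = kg·m⁻¹·s⁻².
  Bq = 1/s = s⁻¹ (activity is decays per second).
  Combining: H⁻²·V⁻¹·Pa·Bq = (kg⁻²·m⁻⁴·s⁴·A⁴) · (kg⁻¹·m⁻²·s³·A) · (kg·m⁻¹·s⁻²) · s⁻¹ = kg⁻²·m⁻⁷·s⁴·A⁵.
Right side:
  Pa = kg·m⁻¹·s⁻².
  Bq = s⁻¹.
  V = kg·m²·s⁻³·A⁻¹.
  So V⁻¹ = kg⁻¹·m⁻²·s³·A.
  C = s·A.
  H = kg·m²·s⁻²·A⁻².
  So H⁻² = kg⁻²·m⁻⁴·s⁴·A⁴.
  Combining: Pa·s⁻¹·Bq·V⁻¹·C·A⁻¹·H⁻² = (kg·m⁻¹·s⁻²) · s⁻¹ · s⁻¹ · (kg⁻¹·m⁻²·s³·A) · (s·A) · A⁻¹ · (kg⁻²·m⁻⁴·s⁴·A⁴) = kg⁻²·m⁻⁷·s⁴·A⁵.
Both reduce to kg⁻²·m⁻⁷·s⁴·A⁵.

Yes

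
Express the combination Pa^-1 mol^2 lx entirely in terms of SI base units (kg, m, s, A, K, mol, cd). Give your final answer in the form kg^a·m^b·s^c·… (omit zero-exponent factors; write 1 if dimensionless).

Pa = N/m² (pressure = force per area),
    = kg·m⁻¹·s⁻².
So Pa⁻¹ = kg⁻¹·m·s².
lx = lm/m² (illuminance = luminous flux per area),
    = m⁻²·cd.
Combining: Pa⁻¹·mol²·lx = (kg⁻¹·m·s²) · mol² · (m⁻²·cd) = kg⁻¹·m⁻¹·s²·mol²·cd.

kg⁻¹·m⁻¹·s²·mol²·cd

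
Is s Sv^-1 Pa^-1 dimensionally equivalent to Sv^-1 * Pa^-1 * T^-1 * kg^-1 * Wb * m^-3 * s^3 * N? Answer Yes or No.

Yes

Left side:
  Sv = J/kg (equivalent dose = energy per mass),
      = m²·s⁻².
  So Sv⁻¹ = m⁻²·s².
  Pa = N/m² (pressure = force per area),
      = kg·m⁻¹·s⁻².
  So Pa⁻¹ = kg⁻¹·m·s².
  Combining: s·Sv⁻¹·Pa⁻¹ = s · (m⁻²·s²) · (kg⁻¹·m·s²) = kg⁻¹·m⁻¹·s⁵.
Right side:
  Sv = J/kg (equivalent dose = energy per mass),
      = m²·s⁻².
  So Sv⁻¹ = m⁻²·s².
  Pa = N/m² (pressure = force per area),
      = kg·m⁻¹·s⁻².
  So Pa⁻¹ = kg⁻¹·m·s².
  T = Wb/m² (flux density = flux per area),
      = kg·s⁻²·A⁻¹.
  So T⁻¹ = kg⁻¹·s²·A.
  Wb = V·s (flux: a volt is a weber per second),
      = kg·m²·s⁻²·A⁻¹.
  N = kg·m/s² = kg·m·s⁻² (force = mass × acceleration).
  Combining: Sv⁻¹·Pa⁻¹·T⁻¹·kg⁻¹·Wb·m⁻³·s³·N = (m⁻²·s²) · (kg⁻¹·m·s²) · (kg⁻¹·s²·A) · kg⁻¹ · (kg·m²·s⁻²·A⁻¹) · m⁻³ · s³ · (kg·m·s⁻²) = kg⁻¹·m⁻¹·s⁵.
Both reduce to kg⁻¹·m⁻¹·s⁵.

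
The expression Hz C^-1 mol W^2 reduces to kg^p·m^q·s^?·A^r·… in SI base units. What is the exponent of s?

-8

Hz = s⁻¹.
C = s·A.
So C⁻¹ = s⁻¹·A⁻¹.
W = kg·m²·s⁻³.
So W² = kg²·m⁴·s⁻⁶.
Combining: Hz·C⁻¹·mol·W² = s⁻¹ · (s⁻¹·A⁻¹) · mol · (kg²·m⁴·s⁻⁶) = kg²·m⁴·s⁻⁸·A⁻¹·mol.
The exponent of s is -8.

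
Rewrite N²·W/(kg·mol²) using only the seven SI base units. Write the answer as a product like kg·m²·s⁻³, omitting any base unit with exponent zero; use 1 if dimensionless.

N = kg·m·s⁻².
So N² = kg²·m²·s⁻⁴.
W = kg·m²·s⁻³.
Combining: N²·W·kg⁻¹·mol⁻² = (kg²·m²·s⁻⁴) · (kg·m²·s⁻³) · kg⁻¹ · mol⁻² = kg²·m⁴·s⁻⁷·mol⁻².

kg²·m⁴·s⁻⁷·mol⁻²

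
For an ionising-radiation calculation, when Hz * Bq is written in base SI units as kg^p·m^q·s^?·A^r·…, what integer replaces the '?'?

-2

Hz = 1/s = s⁻¹ (frequency is cycles per second).
Bq = 1/s = s⁻¹ (activity is decays per second).
Combining: Hz·Bq = s⁻¹ · s⁻¹ = s⁻².
The exponent of s is -2.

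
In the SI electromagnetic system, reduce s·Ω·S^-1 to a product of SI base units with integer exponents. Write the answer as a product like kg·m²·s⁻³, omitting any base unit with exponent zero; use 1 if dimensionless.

kg²·m⁴·s⁻⁵·A⁻⁴

Ω = V/A (resistance = voltage per current),
    = kg·m²·s⁻³·A⁻².
S = 1/Ω (conductance is reciprocal resistance),
    = kg⁻¹·m⁻²·s³·A².
So S⁻¹ = kg·m²·s⁻³·A⁻².
Combining: s·Ω·S⁻¹ = s · (kg·m²·s⁻³·A⁻²) · (kg·m²·s⁻³·A⁻²) = kg²·m⁴·s⁻⁵·A⁻⁴.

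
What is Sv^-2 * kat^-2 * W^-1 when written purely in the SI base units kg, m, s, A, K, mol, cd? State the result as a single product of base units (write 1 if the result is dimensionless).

kg⁻¹·m⁻⁶·s⁹·mol⁻²

Sv = m²·s⁻².
So Sv⁻² = m⁻⁴·s⁴.
kat = s⁻¹·mol.
So kat⁻² = s²·mol⁻².
W = kg·m²·s⁻³.
So W⁻¹ = kg⁻¹·m⁻²·s³.
Combining: Sv⁻²·kat⁻²·W⁻¹ = (m⁻⁴·s⁴) · (s²·mol⁻²) · (kg⁻¹·m⁻²·s³) = kg⁻¹·m⁻⁶·s⁹·mol⁻².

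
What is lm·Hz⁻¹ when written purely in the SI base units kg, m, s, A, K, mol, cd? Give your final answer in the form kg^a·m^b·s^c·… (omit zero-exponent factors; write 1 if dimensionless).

s·cd

lm = cd·sr = cd (luminous flux; sr is dimensionless).
Hz = 1/s = s⁻¹ (frequency is cycles per second).
So Hz⁻¹ = s.
Combining: lm·Hz⁻¹ = cd · s = s·cd.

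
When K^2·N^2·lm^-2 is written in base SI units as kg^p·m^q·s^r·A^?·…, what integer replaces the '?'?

N = kg·m/s² = kg·m·s⁻² (force = mass × acceleration).
So N² = kg²·m²·s⁻⁴.
lm = cd·sr = cd (luminous flux; sr is dimensionless).
So lm⁻² = cd⁻².
Combining: K²·N²·lm⁻² = K² · (kg²·m²·s⁻⁴) · cd⁻² = kg²·m²·s⁻⁴·K²·cd⁻².
The exponent of A is 0.

0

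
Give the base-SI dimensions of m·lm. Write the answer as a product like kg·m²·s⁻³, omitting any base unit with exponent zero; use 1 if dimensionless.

lm = cd.
Combining: m·lm = m · cd = m·cd.

m·cd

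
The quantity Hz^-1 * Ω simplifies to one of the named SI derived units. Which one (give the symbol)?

H

Hz = 1/s = s⁻¹ (frequency is cycles per second).
So Hz⁻¹ = s.
Ω = V/A (resistance = voltage per current),
    = kg·m²·s⁻³·A⁻².
Combining: Hz⁻¹·Ω = s · (kg·m²·s⁻³·A⁻²) = kg·m²·s⁻²·A⁻².
kg·m²·s⁻²·A⁻² is the base-SI form of the henry.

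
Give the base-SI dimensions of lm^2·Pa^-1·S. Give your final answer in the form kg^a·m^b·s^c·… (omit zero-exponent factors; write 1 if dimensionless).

lm = cd·sr = cd (luminous flux; sr is dimensionless).
So lm² = cd².
Pa = N/m² (pressure = force per area),
    = kg·m⁻¹·s⁻².
So Pa⁻¹ = kg⁻¹·m·s².
S = 1/Ω (conductance is reciprocal resistance),
    = kg⁻¹·m⁻²·s³·A².
Combining: lm²·Pa⁻¹·S = cd² · (kg⁻¹·m·s²) · (kg⁻¹·m⁻²·s³·A²) = kg⁻²·m⁻¹·s⁵·A²·cd².

kg⁻²·m⁻¹·s⁵·A²·cd²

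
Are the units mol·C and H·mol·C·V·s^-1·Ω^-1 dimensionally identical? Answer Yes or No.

Left side:
  C = A·s = s·A (charge = current × time).
  Combining: mol·C = mol · (s·A) = s·A·mol.
Right side:
  H = Wb/A (inductance = flux per current),
      = kg·m²·s⁻²·A⁻².
  C = A·s = s·A (charge = current × time).
  V = W/A (potential = power per current),
      = kg·m²·s⁻³·A⁻¹.
  Ω = V/A (resistance = voltage per current),
      = kg·m²·s⁻³·A⁻².
  So Ω⁻¹ = kg⁻¹·m⁻²·s³·A².
  Combining: H·mol·C·V·s⁻¹·Ω⁻¹ = (kg·m²·s⁻²·A⁻²) · mol · (s·A) · (kg·m²·s⁻³·A⁻¹) · s⁻¹ · (kg⁻¹·m⁻²·s³·A²) = kg·m²·s⁻²·mol.
Left is s·A·mol; right is kg·m²·s⁻²·mol — different.

No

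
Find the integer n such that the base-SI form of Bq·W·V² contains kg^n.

Bq = 1/s = s⁻¹ (activity is decays per second).
W = J/s (power = energy per time),
    = kg·m²·s⁻³.
V = W/A (potential = power per current),
    = kg·m²·s⁻³·A⁻¹.
So V² = kg²·m⁴·s⁻⁶·A⁻².
Combining: Bq·W·V² = s⁻¹ · (kg·m²·s⁻³) · (kg²·m⁴·s⁻⁶·A⁻²) = kg³·m⁶·s⁻¹⁰·A⁻².
The exponent of kg is 3.

3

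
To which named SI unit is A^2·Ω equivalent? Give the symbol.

Ω = V/A (resistance = voltage per current),
    = kg·m²·s⁻³·A⁻².
Combining: A²·Ω = A² · (kg·m²·s⁻³·A⁻²) = kg·m²·s⁻³.
kg·m²·s⁻³ is the base-SI form of the watt.

W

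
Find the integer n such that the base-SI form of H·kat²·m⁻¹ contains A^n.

H = Wb/A (inductance = flux per current),
    = kg·m²·s⁻²·A⁻².
kat = mol/s = s⁻¹·mol (catalytic activity).
So kat² = s⁻²·mol².
Combining: H·kat²·m⁻¹ = (kg·m²·s⁻²·A⁻²) · (s⁻²·mol²) · m⁻¹ = kg·m·s⁻⁴·A⁻²·mol².
The exponent of A is -2.

-2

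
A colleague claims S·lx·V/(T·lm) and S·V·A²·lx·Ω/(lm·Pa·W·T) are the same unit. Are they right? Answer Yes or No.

No

Left side:
  S = kg⁻¹·m⁻²·s³·A².
  lx = m⁻²·cd.
  T = kg·s⁻²·A⁻¹.
  So T⁻¹ = kg⁻¹·s²·A.
  lm = cd.
  So lm⁻¹ = cd⁻¹.
  V = kg·m²·s⁻³·A⁻¹.
  Combining: S·lx·T⁻¹·lm⁻¹·V = (kg⁻¹·m⁻²·s³·A²) · (m⁻²·cd) · (kg⁻¹·s²·A) · cd⁻¹ · (kg·m²·s⁻³·A⁻¹) = kg⁻¹·m⁻²·s²·A².
Right side:
  S = 1/Ω (conductance is reciprocal resistance),
      = kg⁻¹·m⁻²·s³·A².
  lm = cd·sr = cd (luminous flux; sr is dimensionless).
  So lm⁻¹ = cd⁻¹.
  V = W/A (potential = power per current),
      = kg·m²·s⁻³·A⁻¹.
  Pa = N/m² (pressure = force per area),
      = kg·m⁻¹·s⁻².
  So Pa⁻¹ = kg⁻¹·m·s².
  lx = lm/m² (illuminance = luminous flux per area),
      = m⁻²·cd.
  W = J/s (power = energy per time),
      = kg·m²·s⁻³.
  So W⁻¹ = kg⁻¹·m⁻²·s³.
  Ω = V/A (resistance = voltage per current),
      = kg·m²·s⁻³·A⁻².
  T = Wb/m² (flux density = flux per area),
      = kg·s⁻²·A⁻¹.
  So T⁻¹ = kg⁻¹·s²·A.
  Combining: S·lm⁻¹·V·A²·Pa⁻¹·lx·W⁻¹·Ω·T⁻¹ = (kg⁻¹·m⁻²·s³·A²) · cd⁻¹ · (kg·m²·s⁻³·A⁻¹) · A² · (kg⁻¹·m·s²) · (m⁻²·cd) · (kg⁻¹·m⁻²·s³) · (kg·m²·s⁻³·A⁻²) · (kg⁻¹·s²·A) = kg⁻²·m⁻¹·s⁴·A².
Left is kg⁻¹·m⁻²·s²·A²; right is kg⁻²·m⁻¹·s⁴·A² — different.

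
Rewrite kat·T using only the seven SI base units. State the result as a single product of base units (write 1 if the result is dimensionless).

kg·s⁻³·A⁻¹·mol

kat = s⁻¹·mol.
T = kg·s⁻²·A⁻¹.
Combining: kat·T = (s⁻¹·mol) · (kg·s⁻²·A⁻¹) = kg·s⁻³·A⁻¹·mol.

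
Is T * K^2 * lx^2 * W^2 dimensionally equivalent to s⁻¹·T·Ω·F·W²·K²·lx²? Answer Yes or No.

Left side:
  T = Wb/m² (flux density = flux per area),
      = kg·s⁻²·A⁻¹.
  lx = lm/m² (illuminance = luminous flux per area),
      = m⁻²·cd.
  So lx² = m⁻⁴·cd².
  W = J/s (power = energy per time),
      = kg·m²·s⁻³.
  So W² = kg²·m⁴·s⁻⁶.
  Combining: T·K²·lx²·W² = (kg·s⁻²·A⁻¹) · K² · (m⁻⁴·cd²) · (kg²·m⁴·s⁻⁶) = kg³·s⁻⁸·A⁻¹·K²·cd².
Right side:
  T = kg·s⁻²·A⁻¹.
  Ω = kg·m²·s⁻³·A⁻².
  F = kg⁻¹·m⁻²·s⁴·A².
  W = kg·m²·s⁻³.
  So W² = kg²·m⁴·s⁻⁶.
  lx = m⁻²·cd.
  So lx² = m⁻⁴·cd².
  Combining: s⁻¹·T·Ω·F·W²·K²·lx² = s⁻¹ · (kg·s⁻²·A⁻¹) · (kg·m²·s⁻³·A⁻²) · (kg⁻¹·m⁻²·s⁴·A²) · (kg²·m⁴·s⁻⁶) · K² · (m⁻⁴·cd²) = kg³·s⁻⁸·A⁻¹·K²·cd².
Both reduce to kg³·s⁻⁸·A⁻¹·K²·cd².

Yes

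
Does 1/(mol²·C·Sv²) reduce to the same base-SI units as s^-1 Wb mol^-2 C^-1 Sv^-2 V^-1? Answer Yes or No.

Yes

Left side:
  C = A·s = s·A (charge = current × time).
  So C⁻¹ = s⁻¹·A⁻¹.
  Sv = J/kg (equivalent dose = energy per mass),
      = m²·s⁻².
  So Sv⁻² = m⁻⁴·s⁴.
  Combining: mol⁻²·C⁻¹·Sv⁻² = mol⁻² · (s⁻¹·A⁻¹) · (m⁻⁴·s⁴) = m⁻⁴·s³·A⁻¹·mol⁻².
Right side:
  Wb = V·s (flux: a volt is a weber per second),
      = kg·m²·s⁻²·A⁻¹.
  C = A·s = s·A (charge = current × time).
  So C⁻¹ = s⁻¹·A⁻¹.
  Sv = J/kg (equivalent dose = energy per mass),
      = m²·s⁻².
  So Sv⁻² = m⁻⁴·s⁴.
  V = W/A (potential = power per current),
      = kg·m²·s⁻³·A⁻¹.
  So V⁻¹ = kg⁻¹·m⁻²·s³·A.
  Combining: s⁻¹·Wb·mol⁻²·C⁻¹·Sv⁻²·V⁻¹ = s⁻¹ · (kg·m²·s⁻²·A⁻¹) · mol⁻² · (s⁻¹·A⁻¹) · (m⁻⁴·s⁴) · (kg⁻¹·m⁻²·s³·A) = m⁻⁴·s³·A⁻¹·mol⁻².
Both reduce to m⁻⁴·s³·A⁻¹·mol⁻².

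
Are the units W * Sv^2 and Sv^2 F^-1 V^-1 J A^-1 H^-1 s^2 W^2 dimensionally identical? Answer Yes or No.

Left side:
  W = J/s (power = energy per time),
      = kg·m²·s⁻³.
  Sv = J/kg (equivalent dose = energy per mass),
      = m²·s⁻².
  So Sv² = m⁴·s⁻⁴.
  Combining: W·Sv² = (kg·m²·s⁻³) · (m⁴·s⁻⁴) = kg·m⁶·s⁻⁷.
Right side:
  Sv = J/kg (equivalent dose = energy per mass),
      = m²·s⁻².
  So Sv² = m⁴·s⁻⁴.
  F = C/V (capacitance = charge per voltage),
      = A·s/(kg·m²·s⁻³·A⁻¹) (substituting C and V),
      = kg⁻¹·m⁻²·s⁴·A².
  So F⁻¹ = kg·m²·s⁻⁴·A⁻².
  V = W/A (potential = power per current),
      = kg·m²·s⁻³·A⁻¹.
  So V⁻¹ = kg⁻¹·m⁻²·s³·A.
  J = N·m (work = force × distance),
      = kg·m²·s⁻².
  H = Wb/A (inductance = flux per current),
      = kg·m²·s⁻²·A⁻².
  So H⁻¹ = kg⁻¹·m⁻²·s²·A².
  W = J/s (power = energy per time),
      = kg·m²·s⁻³.
  So W² = kg²·m⁴·s⁻⁶.
  Combining: Sv²·F⁻¹·V⁻¹·J·A⁻¹·H⁻¹·s²·W² = (m⁴·s⁻⁴) · (kg·m²·s⁻⁴·A⁻²) · (kg⁻¹·m⁻²·s³·A) · (kg·m²·s⁻²) · A⁻¹ · (kg⁻¹·m⁻²·s²·A²) · s² · (kg²·m⁴·s⁻⁶) = kg²·m⁸·s⁻⁹.
Left is kg·m⁶·s⁻⁷; right is kg²·m⁸·s⁻⁹ — different.

No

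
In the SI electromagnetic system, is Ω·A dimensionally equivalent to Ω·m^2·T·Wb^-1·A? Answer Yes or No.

Left side:
  Ω = kg·m²·s⁻³·A⁻².
  Combining: Ω·A = (kg·m²·s⁻³·A⁻²) · A = kg·m²·s⁻³·A⁻¹.
Right side:
  Ω = kg·m²·s⁻³·A⁻².
  T = kg·s⁻²·A⁻¹.
  Wb = kg·m²·s⁻²·A⁻¹.
  So Wb⁻¹ = kg⁻¹·m⁻²·s²·A.
  Combining: Ω·m²·T·Wb⁻¹·A = (kg·m²·s⁻³·A⁻²) · m² · (kg·s⁻²·A⁻¹) · (kg⁻¹·m⁻²·s²·A) · A = kg·m²·s⁻³·A⁻¹.
Both reduce to kg·m²·s⁻³·A⁻¹.

Yes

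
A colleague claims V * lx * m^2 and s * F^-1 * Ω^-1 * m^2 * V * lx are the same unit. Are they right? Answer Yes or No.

Left side:
  V = W/A (potential = power per current),
      = kg·m²·s⁻³·A⁻¹.
  lx = lm/m² (illuminance = luminous flux per area),
      = m⁻²·cd.
  Combining: V·lx·m² = (kg·m²·s⁻³·A⁻¹) · (m⁻²·cd) · m² = kg·m²·s⁻³·A⁻¹·cd.
Right side:
  F = C/V (capacitance = charge per voltage),
      = A·s/(kg·m²·s⁻³·A⁻¹) (substituting C and V),
      = kg⁻¹·m⁻²·s⁴·A².
  So F⁻¹ = kg·m²·s⁻⁴·A⁻².
  Ω = V/A (resistance = voltage per current),
      = kg·m²·s⁻³·A⁻².
  So Ω⁻¹ = kg⁻¹·m⁻²·s³·A².
  V = W/A (potential = power per current),
      = kg·m²·s⁻³·A⁻¹.
  lx = lm/m² (illuminance = luminous flux per area),
      = m⁻²·cd.
  Combining: s·F⁻¹·Ω⁻¹·m²·V·lx = s · (kg·m²·s⁻⁴·A⁻²) · (kg⁻¹·m⁻²·s³·A²) · m² · (kg·m²·s⁻³·A⁻¹) · (m⁻²·cd) = kg·m²·s⁻³·A⁻¹·cd.
Both reduce to kg·m²·s⁻³·A⁻¹·cd.

Yes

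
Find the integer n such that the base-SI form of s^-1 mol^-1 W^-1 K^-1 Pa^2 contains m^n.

W = J/s (power = energy per time),
    = kg·m²·s⁻³.
So W⁻¹ = kg⁻¹·m⁻²·s³.
Pa = N/m² (pressure = force per area),
    = kg·m⁻¹·s⁻².
So Pa² = kg²·m⁻²·s⁻⁴.
Combining: s⁻¹·mol⁻¹·W⁻¹·K⁻¹·Pa² = s⁻¹ · mol⁻¹ · (kg⁻¹·m⁻²·s³) · K⁻¹ · (kg²·m⁻²·s⁻⁴) = kg·m⁻⁴·s⁻²·K⁻¹·mol⁻¹.
The exponent of m is -4.

-4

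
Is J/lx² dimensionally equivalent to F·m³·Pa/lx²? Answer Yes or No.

Left side:
  lx = lm/m² (illuminance = luminous flux per area),
      = m⁻²·cd.
  So lx⁻² = m⁴·cd⁻².
  J = N·m (work = force × distance),
      = kg·m²·s⁻².
  Combining: lx⁻²·J = (m⁴·cd⁻²) · (kg·m²·s⁻²) = kg·m⁶·s⁻²·cd⁻².
Right side:
  lx = lm/m² (illuminance = luminous flux per area),
      = m⁻²·cd.
  So lx⁻² = m⁴·cd⁻².
  F = C/V (capacitance = charge per voltage),
      = A·s/(kg·m²·s⁻³·A⁻¹) (substituting C and V),
      = kg⁻¹·m⁻²·s⁴·A².
  Pa = N/m² (pressure = force per area),
      = kg·m⁻¹·s⁻².
  Combining: lx⁻²·F·m³·Pa = (m⁴·cd⁻²) · (kg⁻¹·m⁻²·s⁴·A²) · m³ · (kg·m⁻¹·s⁻²) = m⁴·s²·A²·cd⁻².
Left is kg·m⁶·s⁻²·cd⁻²; right is m⁴·s²·A²·cd⁻² — different.

No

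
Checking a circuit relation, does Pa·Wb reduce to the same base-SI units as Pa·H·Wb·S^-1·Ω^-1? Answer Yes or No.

Left side:
  Pa = N/m² (pressure = force per area),
      = kg·m⁻¹·s⁻².
  Wb = V·s (flux: a volt is a weber per second),
      = kg·m²·s⁻²·A⁻¹.
  Combining: Pa·Wb = (kg·m⁻¹·s⁻²) · (kg·m²·s⁻²·A⁻¹) = kg²·m·s⁻⁴·A⁻¹.
Right side:
  Pa = N/m² (pressure = force per area),
      = kg·m⁻¹·s⁻².
  H = Wb/A (inductance = flux per current),
      = kg·m²·s⁻²·A⁻².
  Wb = V·s (flux: a volt is a weber per second),
      = kg·m²·s⁻²·A⁻¹.
  S = 1/Ω (conductance is reciprocal resistance),
      = kg⁻¹·m⁻²·s³·A².
  So S⁻¹ = kg·m²·s⁻³·A⁻².
  Ω = V/A (resistance = voltage per current),
      = kg·m²·s⁻³·A⁻².
  So Ω⁻¹ = kg⁻¹·m⁻²·s³·A².
  Combining: Pa·H·Wb·S⁻¹·Ω⁻¹ = (kg·m⁻¹·s⁻²) · (kg·m²·s⁻²·A⁻²) · (kg·m²·s⁻²·A⁻¹) · (kg·m²·s⁻³·A⁻²) · (kg⁻¹·m⁻²·s³·A²) = kg³·m³·s⁻⁶·A⁻³.
Left is kg²·m·s⁻⁴·A⁻¹; right is kg³·m³·s⁻⁶·A⁻³ — different.

No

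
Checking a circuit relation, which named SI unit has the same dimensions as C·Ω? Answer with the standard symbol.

Wb

C = s·A.
Ω = kg·m²·s⁻³·A⁻².
Combining: C·Ω = (s·A) · (kg·m²·s⁻³·A⁻²) = kg·m²·s⁻²·A⁻¹.
kg·m²·s⁻²·A⁻¹ is the base-SI form of the weber.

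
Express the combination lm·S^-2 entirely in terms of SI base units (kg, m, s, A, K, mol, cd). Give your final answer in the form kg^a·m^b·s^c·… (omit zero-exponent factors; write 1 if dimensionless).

kg²·m⁴·s⁻⁶·A⁻⁴·cd

lm = cd.
S = kg⁻¹·m⁻²·s³·A².
So S⁻² = kg²·m⁴·s⁻⁶·A⁻⁴.
Combining: lm·S⁻² = cd · (kg²·m⁴·s⁻⁶·A⁻⁴) = kg²·m⁴·s⁻⁶·A⁻⁴·cd.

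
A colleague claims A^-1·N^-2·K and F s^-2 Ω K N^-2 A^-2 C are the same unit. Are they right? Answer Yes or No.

Left side:
  N = kg·m·s⁻².
  So N⁻² = kg⁻²·m⁻²·s⁴.
  Combining: A⁻¹·N⁻²·K = A⁻¹ · (kg⁻²·m⁻²·s⁴) · K = kg⁻²·m⁻²·s⁴·A⁻¹·K.
Right side:
  F = C/V (capacitance = charge per voltage),
      = A·s/(kg·m²·s⁻³·A⁻¹) (substituting C and V),
      = kg⁻¹·m⁻²·s⁴·A².
  Ω = V/A (resistance = voltage per current),
      = kg·m²·s⁻³·A⁻².
  N = kg·m/s² = kg·m·s⁻² (force = mass × acceleration).
  So N⁻² = kg⁻²·m⁻²·s⁴.
  C = A·s = s·A (charge = current × time).
  Combining: F·s⁻²·Ω·K·N⁻²·A⁻²·C = (kg⁻¹·m⁻²·s⁴·A²) · s⁻² · (kg·m²·s⁻³·A⁻²) · K · (kg⁻²·m⁻²·s⁴) · A⁻² · (s·A) = kg⁻²·m⁻²·s⁴·A⁻¹·K.
Both reduce to kg⁻²·m⁻²·s⁴·A⁻¹·K.

Yes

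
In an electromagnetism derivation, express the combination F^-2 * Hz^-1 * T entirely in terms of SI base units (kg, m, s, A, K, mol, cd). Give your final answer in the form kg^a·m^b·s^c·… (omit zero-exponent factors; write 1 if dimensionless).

kg³·m⁴·s⁻⁹·A⁻⁵

F = C/V (capacitance = charge per voltage),
    = A·s/(kg·m²·s⁻³·A⁻¹) (substituting C and V),
    = kg⁻¹·m⁻²·s⁴·A².
So F⁻² = kg²·m⁴·s⁻⁸·A⁻⁴.
Hz = 1/s = s⁻¹ (frequency is cycles per second).
So Hz⁻¹ = s.
T = Wb/m² (flux density = flux per area),
    = kg·s⁻²·A⁻¹.
Combining: F⁻²·Hz⁻¹·T = (kg²·m⁴·s⁻⁸·A⁻⁴) · s · (kg·s⁻²·A⁻¹) = kg³·m⁴·s⁻⁹·A⁻⁵.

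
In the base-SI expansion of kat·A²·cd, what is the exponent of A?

kat = mol/s = s⁻¹·mol (catalytic activity).
Combining: kat·A²·cd = (s⁻¹·mol) · A² · cd = s⁻¹·A²·mol·cd.
The exponent of A is 2.

2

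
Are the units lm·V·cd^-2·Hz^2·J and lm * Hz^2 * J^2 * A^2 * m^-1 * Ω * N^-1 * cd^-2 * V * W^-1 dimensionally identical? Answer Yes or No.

Left side:
  lm = cd·sr = cd (luminous flux; sr is dimensionless).
  V = W/A (potential = power per current),
      = kg·m²·s⁻³·A⁻¹.
  Hz = 1/s = s⁻¹ (frequency is cycles per second).
  So Hz² = s⁻².
  J = N·m (work = force × distance),
      = kg·m²·s⁻².
  Combining: lm·V·cd⁻²·Hz²·J = cd · (kg·m²·s⁻³·A⁻¹) · cd⁻² · s⁻² · (kg·m²·s⁻²) = kg²·m⁴·s⁻⁷·A⁻¹·cd⁻¹.
Right side:
  lm = cd.
  Hz = s⁻¹.
  So Hz² = s⁻².
  J = kg·m²·s⁻².
  So J² = kg²·m⁴·s⁻⁴.
  Ω = kg·m²·s⁻³·A⁻².
  N = kg·m·s⁻².
  So N⁻¹ = kg⁻¹·m⁻¹·s².
  V = kg·m²·s⁻³·A⁻¹.
  W = kg·m²·s⁻³.
  So W⁻¹ = kg⁻¹·m⁻²·s³.
  Combining: lm·Hz²·J²·A²·m⁻¹·Ω·N⁻¹·cd⁻²·V·W⁻¹ = cd · s⁻² · (kg²·m⁴·s⁻⁴) · A² · m⁻¹ · (kg·m²·s⁻³·A⁻²) · (kg⁻¹·m⁻¹·s²) · cd⁻² · (kg·m²·s⁻³·A⁻¹) · (kg⁻¹·m⁻²·s³) = kg²·m⁴·s⁻⁷·A⁻¹·cd⁻¹.
Both reduce to kg²·m⁴·s⁻⁷·A⁻¹·cd⁻¹.

Yes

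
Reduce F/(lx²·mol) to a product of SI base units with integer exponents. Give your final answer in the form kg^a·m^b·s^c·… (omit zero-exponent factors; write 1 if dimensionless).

kg⁻¹·m²·s⁴·A²·mol⁻¹·cd⁻²

lx = m⁻²·cd.
So lx⁻² = m⁴·cd⁻².
F = kg⁻¹·m⁻²·s⁴·A².
Combining: lx⁻²·F·mol⁻¹ = (m⁴·cd⁻²) · (kg⁻¹·m⁻²·s⁴·A²) · mol⁻¹ = kg⁻¹·m²·s⁴·A²·mol⁻¹·cd⁻².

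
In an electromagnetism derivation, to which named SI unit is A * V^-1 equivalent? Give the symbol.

V = kg·m²·s⁻³·A⁻¹.
So V⁻¹ = kg⁻¹·m⁻²·s³·A.
Combining: A·V⁻¹ = A · (kg⁻¹·m⁻²·s³·A) = kg⁻¹·m⁻²·s³·A².
kg⁻¹·m⁻²·s³·A² is the base-SI form of the siemens.

S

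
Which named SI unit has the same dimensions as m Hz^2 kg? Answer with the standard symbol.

Hz = s⁻¹.
So Hz² = s⁻².
Combining: m·Hz²·kg = m · s⁻² · kg = kg·m·s⁻².
kg·m·s⁻² is the base-SI form of the newton.

N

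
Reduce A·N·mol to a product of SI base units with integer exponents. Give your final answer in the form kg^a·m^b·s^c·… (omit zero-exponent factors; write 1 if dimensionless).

kg·m·s⁻²·A·mol

N = kg·m/s² = kg·m·s⁻² (force = mass × acceleration).
Combining: A·N·mol = A · (kg·m·s⁻²) · mol = kg·m·s⁻²·A·mol.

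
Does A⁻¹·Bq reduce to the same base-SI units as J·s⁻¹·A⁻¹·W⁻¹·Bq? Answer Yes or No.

Yes

Left side:
  Bq = 1/s = s⁻¹ (activity is decays per second).
  Combining: A⁻¹·Bq = A⁻¹ · s⁻¹ = s⁻¹·A⁻¹.
Right side:
  J = N·m (work = force × distance),
      = kg·m²·s⁻².
  W = J/s (power = energy per time),
      = kg·m²·s⁻³.
  So W⁻¹ = kg⁻¹·m⁻²·s³.
  Bq = 1/s = s⁻¹ (activity is decays per second).
  Combining: J·s⁻¹·A⁻¹·W⁻¹·Bq = (kg·m²·s⁻²) · s⁻¹ · A⁻¹ · (kg⁻¹·m⁻²·s³) · s⁻¹ = s⁻¹·A⁻¹.
Both reduce to s⁻¹·A⁻¹.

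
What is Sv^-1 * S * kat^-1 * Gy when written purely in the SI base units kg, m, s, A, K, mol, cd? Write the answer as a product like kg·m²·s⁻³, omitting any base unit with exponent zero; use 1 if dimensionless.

Sv = m²·s⁻².
So Sv⁻¹ = m⁻²·s².
S = kg⁻¹·m⁻²·s³·A².
kat = s⁻¹·mol.
So kat⁻¹ = s·mol⁻¹.
Gy = m²·s⁻².
Combining: Sv⁻¹·S·kat⁻¹·Gy = (m⁻²·s²) · (kg⁻¹·m⁻²·s³·A²) · (s·mol⁻¹) · (m²·s⁻²) = kg⁻¹·m⁻²·s⁴·A²·mol⁻¹.

kg⁻¹·m⁻²·s⁴·A²·mol⁻¹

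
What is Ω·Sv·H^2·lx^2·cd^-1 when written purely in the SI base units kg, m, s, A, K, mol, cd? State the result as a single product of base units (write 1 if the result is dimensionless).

Ω = V/A (resistance = voltage per current),
    = kg·m²·s⁻³·A⁻².
Sv = J/kg (equivalent dose = energy per mass),
    = m²·s⁻².
H = Wb/A (inductance = flux per current),
    = kg·m²·s⁻²·A⁻².
So H² = kg²·m⁴·s⁻⁴·A⁻⁴.
lx = lm/m² (illuminance = luminous flux per area),
    = m⁻²·cd.
So lx² = m⁻⁴·cd².
Combining: Ω·Sv·H²·lx²·cd⁻¹ = (kg·m²·s⁻³·A⁻²) · (m²·s⁻²) · (kg²·m⁴·s⁻⁴·A⁻⁴) · (m⁻⁴·cd²) · cd⁻¹ = kg³·m⁴·s⁻⁹·A⁻⁶·cd.

kg³·m⁴·s⁻⁹·A⁻⁶·cd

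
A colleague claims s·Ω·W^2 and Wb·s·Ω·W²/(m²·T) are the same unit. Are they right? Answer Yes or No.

Left side:
  Ω = V/A (resistance = voltage per current),
      = kg·m²·s⁻³·A⁻².
  W = J/s (power = energy per time),
      = kg·m²·s⁻³.
  So W² = kg²·m⁴·s⁻⁶.
  Combining: s·Ω·W² = s · (kg·m²·s⁻³·A⁻²) · (kg²·m⁴·s⁻⁶) = kg³·m⁶·s⁻⁸·A⁻².
Right side:
  Wb = V·s (flux: a volt is a weber per second),
      = kg·m²·s⁻²·A⁻¹.
  Ω = V/A (resistance = voltage per current),
      = kg·m²·s⁻³·A⁻².
  T = Wb/m² (flux density = flux per area),
      = kg·s⁻²·A⁻¹.
  So T⁻¹ = kg⁻¹·s²·A.
  W = J/s (power = energy per time),
      = kg·m²·s⁻³.
  So W² = kg²·m⁴·s⁻⁶.
  Combining: Wb·s·m⁻²·Ω·T⁻¹·W² = (kg·m²·s⁻²·A⁻¹) · s · m⁻² · (kg·m²·s⁻³·A⁻²) · (kg⁻¹·s²·A) · (kg²·m⁴·s⁻⁶) = kg³·m⁶·s⁻⁸·A⁻².
Both reduce to kg³·m⁶·s⁻⁸·A⁻².

Yes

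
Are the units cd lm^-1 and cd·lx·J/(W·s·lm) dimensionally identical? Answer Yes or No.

No

Left side:
  lm = cd·sr = cd (luminous flux; sr is dimensionless).
  So lm⁻¹ = cd⁻¹.
  Combining: cd·lm⁻¹ = cd · cd⁻¹ = 1.
Right side:
  W = J/s (power = energy per time),
      = kg·m²·s⁻³.
  So W⁻¹ = kg⁻¹·m⁻²·s³.
  lx = lm/m² (illuminance = luminous flux per area),
      = m⁻²·cd.
  lm = cd·sr = cd (luminous flux; sr is dimensionless).
  So lm⁻¹ = cd⁻¹.
  J = N·m (work = force × distance),
      = kg·m²·s⁻².
  Combining: cd·W⁻¹·lx·s⁻¹·lm⁻¹·J = cd · (kg⁻¹·m⁻²·s³) · (m⁻²·cd) · s⁻¹ · cd⁻¹ · (kg·m²·s⁻²) = m⁻²·cd.
Left is 1; right is m⁻²·cd — different.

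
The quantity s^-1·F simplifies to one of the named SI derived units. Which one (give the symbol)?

S

F = C/V (capacitance = charge per voltage),
    = A·s/(kg·m²·s⁻³·A⁻¹) (substituting C and V),
    = kg⁻¹·m⁻²·s⁴·A².
Combining: s⁻¹·F = s⁻¹ · (kg⁻¹·m⁻²·s⁴·A²) = kg⁻¹·m⁻²·s³·A².
kg⁻¹·m⁻²·s³·A² is the base-SI form of the siemens.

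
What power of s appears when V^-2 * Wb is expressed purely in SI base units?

4

V = kg·m²·s⁻³·A⁻¹.
So V⁻² = kg⁻²·m⁻⁴·s⁶·A².
Wb = kg·m²·s⁻²·A⁻¹.
Combining: V⁻²·Wb = (kg⁻²·m⁻⁴·s⁶·A²) · (kg·m²·s⁻²·A⁻¹) = kg⁻¹·m⁻²·s⁴·A.
The exponent of s is 4.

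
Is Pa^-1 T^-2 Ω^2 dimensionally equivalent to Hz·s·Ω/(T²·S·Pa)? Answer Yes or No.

Left side:
  Pa = kg·m⁻¹·s⁻².
  So Pa⁻¹ = kg⁻¹·m·s².
  T = kg·s⁻²·A⁻¹.
  So T⁻² = kg⁻²·s⁴·A².
  Ω = kg·m²·s⁻³·A⁻².
  So Ω² = kg²·m⁴·s⁻⁶·A⁻⁴.
  Combining: Pa⁻¹·T⁻²·Ω² = (kg⁻¹·m·s²) · (kg⁻²·s⁴·A²) · (kg²·m⁴·s⁻⁶·A⁻⁴) = kg⁻¹·m⁵·A⁻².
Right side:
  T = kg·s⁻²·A⁻¹.
  So T⁻² = kg⁻²·s⁴·A².
  Hz = s⁻¹.
  S = kg⁻¹·m⁻²·s³·A².
  So S⁻¹ = kg·m²·s⁻³·A⁻².
  Pa = kg·m⁻¹·s⁻².
  So Pa⁻¹ = kg⁻¹·m·s².
  Ω = kg·m²·s⁻³·A⁻².
  Combining: T⁻²·Hz·S⁻¹·Pa⁻¹·s·Ω = (kg⁻²·s⁴·A²) · s⁻¹ · (kg·m²·s⁻³·A⁻²) · (kg⁻¹·m·s²) · s · (kg·m²·s⁻³·A⁻²) = kg⁻¹·m⁵·A⁻².
Both reduce to kg⁻¹·m⁵·A⁻².

Yes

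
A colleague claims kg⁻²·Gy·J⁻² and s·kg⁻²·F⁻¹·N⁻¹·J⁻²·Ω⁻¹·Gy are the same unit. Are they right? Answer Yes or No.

No

Left side:
  Gy = J/kg (absorbed dose = energy per mass),
      = m²·s⁻².
  J = N·m (work = force × distance),
      = kg·m²·s⁻².
  So J⁻² = kg⁻²·m⁻⁴·s⁴.
  Combining: kg⁻²·Gy·J⁻² = kg⁻² · (m²·s⁻²) · (kg⁻²·m⁻⁴·s⁴) = kg⁻⁴·m⁻²·s².
Right side:
  F = kg⁻¹·m⁻²·s⁴·A².
  So F⁻¹ = kg·m²·s⁻⁴·A⁻².
  N = kg·m·s⁻².
  So N⁻¹ = kg⁻¹·m⁻¹·s².
  J = kg·m²·s⁻².
  So J⁻² = kg⁻²·m⁻⁴·s⁴.
  Ω = kg·m²·s⁻³·A⁻².
  So Ω⁻¹ = kg⁻¹·m⁻²·s³·A².
  Gy = m²·s⁻².
  Combining: s·kg⁻²·F⁻¹·N⁻¹·J⁻²·Ω⁻¹·Gy = s · kg⁻² · (kg·m²·s⁻⁴·A⁻²) · (kg⁻¹·m⁻¹·s²) · (kg⁻²·m⁻⁴·s⁴) · (kg⁻¹·m⁻²·s³·A²) · (m²·s⁻²) = kg⁻⁵·m⁻³·s⁴.
Left is kg⁻⁴·m⁻²·s²; right is kg⁻⁵·m⁻³·s⁴ — different.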